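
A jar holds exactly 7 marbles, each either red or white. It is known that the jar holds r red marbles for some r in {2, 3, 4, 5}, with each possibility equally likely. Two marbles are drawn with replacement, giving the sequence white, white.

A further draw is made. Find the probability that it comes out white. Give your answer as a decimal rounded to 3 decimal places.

0.593

The likelihood of the observed sequence under each hypothesis: P(data | r = 2) = (5/7)(5/7) = 25/49; P(data | r = 3) = (4/7)(4/7) = 16/49; P(data | r = 4) = (3/7)(3/7) = 9/49; P(data | r = 5) = (2/7)(2/7) = 4/49.
Multiplying each by its prior: 1/4 · 25/49 = 25/196, 1/4 · 16/49 = 4/49, 1/4 · 9/49 = 9/196, 1/4 · 4/49 = 1/49; these sum to 27/98.
Normalising, the posterior is P(r = 2 | data) = 25/54, P(r = 3 | data) = 8/27, P(r = 4 | data) = 1/6, P(r = 5 | data) = 2/27.
So P(white next | data) = Σ P(white next | H) P(H | data) = (5/7)(25/54) + (4/7)(8/27) + (3/7)(1/6) + (2/7)(2/27) = 16/27.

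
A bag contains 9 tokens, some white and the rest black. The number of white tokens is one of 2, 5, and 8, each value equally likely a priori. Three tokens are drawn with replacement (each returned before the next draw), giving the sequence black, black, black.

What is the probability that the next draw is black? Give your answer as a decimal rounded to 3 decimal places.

The likelihood of the observed sequence under each hypothesis: P(data | r = 2) = (7/9)(7/9)(7/9) = 0.47051; P(data | r = 5) = (4/9)(4/9)(4/9) = 0.087791; P(data | r = 8) = (1/9)(1/9)(1/9) = 0.0013717.
Multiplying each by its prior: 1/3 · 0.47051 = 0.15684, 1/3 · 0.087791 = 0.029264, 1/3 · 0.0013717 = 0.00045725; these sum to 0.18656.
The posterior is then P(r = 2 | data) = 0.84069, P(r = 5 | data) = 0.15686, P(r = 8 | data) = 0.002451.
So P(black next | data) = Σ P(black next | H) P(H | data) = (7/9)(0.84069) + (4/9)(0.15686) + (1/9)(0.002451) = 0.72386.

0.724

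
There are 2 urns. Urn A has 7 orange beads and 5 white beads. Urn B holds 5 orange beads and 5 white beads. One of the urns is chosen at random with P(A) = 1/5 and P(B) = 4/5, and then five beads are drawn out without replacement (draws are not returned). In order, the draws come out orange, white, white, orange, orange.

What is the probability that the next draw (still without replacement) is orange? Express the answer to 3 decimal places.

For each hypothesis, P(data | H) works out to: P(data | urn A) = (7/12)(5/11)(4/10)(6/9)(5/8) = 35/792; P(data | urn B) = (5/10)(5/9)(4/8)(4/7)(3/6) = 5/126.
The prior-weighted likelihoods are 1/5 · 35/792 = 7/792, 4/5 · 5/126 = 2/63; these sum to 25/616.
Normalising, the posterior is P(urn A | data) = 49/225, P(urn B | data) = 176/225.
The predictive probability is P(orange next | data) = (4/7)(49/225) + (2/5)(176/225) = 164/375.

0.437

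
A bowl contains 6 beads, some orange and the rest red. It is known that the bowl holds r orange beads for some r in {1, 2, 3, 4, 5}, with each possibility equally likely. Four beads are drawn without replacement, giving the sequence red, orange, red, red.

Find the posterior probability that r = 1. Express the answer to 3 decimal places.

0.476

Compute the likelihood of the observed sequence for each case: P(data | r = 1) = (5/6)(1/5)(4/4)(3/3) = 1/6; P(data | r = 2) = (4/6)(2/5)(3/4)(2/3) = 2/15; P(data | r = 3) = (3/6)(3/5)(2/4)(1/3) = 1/20; P(data | r = 4) = (2/6)(4/5)(1/4)(0/3) = 0; P(data | r = 5) = (1/6)(5/5)(0/4) = 0.
Multiplying each by its prior: 1/5 · 1/6 = 1/30, 1/5 · 2/15 = 2/75, 1/5 · 1/20 = 1/100, 1/5 · 0 = 0, 1/5 · 0 = 0; with total 7/100.
By Bayes' rule, P(r = 1 | data) = (1/30) / (7/100) = 10/21.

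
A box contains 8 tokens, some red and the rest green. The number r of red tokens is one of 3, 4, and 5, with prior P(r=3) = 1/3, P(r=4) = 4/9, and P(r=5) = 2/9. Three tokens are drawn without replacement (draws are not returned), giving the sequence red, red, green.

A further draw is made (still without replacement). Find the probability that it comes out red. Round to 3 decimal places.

0.415

For each hypothesis, P(data | H) works out to: P(data | r = 3) = (3/8)(2/7)(5/6) = 5/56; P(data | r = 4) = (4/8)(3/7)(4/6) = 1/7; P(data | r = 5) = (5/8)(4/7)(3/6) = 5/28.
Multiplying each by its prior: 1/3 · 5/56 = 5/168, 4/9 · 1/7 = 4/63, 2/9 · 5/28 = 5/126; summing to 67/504.
Normalising, the posterior is P(r = 3 | data) = 15/67, P(r = 4 | data) = 32/67, P(r = 5 | data) = 20/67.
So P(red next | data) = Σ P(red next | H) P(H | data) = (1/5)(15/67) + (2/5)(32/67) + (3/5)(20/67) = 139/335.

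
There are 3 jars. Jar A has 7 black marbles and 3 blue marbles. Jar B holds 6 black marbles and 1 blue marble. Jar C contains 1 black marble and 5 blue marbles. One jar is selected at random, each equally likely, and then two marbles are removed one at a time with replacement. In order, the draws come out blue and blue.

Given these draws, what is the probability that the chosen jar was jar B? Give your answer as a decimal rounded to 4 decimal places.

0.0254

Under each hypothesis, the probability of the observed sequence is: P(data | jar A) = (3/10)(3/10) = 0.09; P(data | jar B) = (1/7)(1/7) = 0.020408; P(data | jar C) = (5/6)(5/6) = 0.69444.
The prior-weighted likelihoods are 1/3 · 0.09 = 0.03, 1/3 · 0.020408 = 0.0068027, 1/3 · 0.69444 = 0.23148; summing to 0.26828.
Therefore the posterior P(jar B | data) = (0.0068027) / (0.26828) = 0.025356.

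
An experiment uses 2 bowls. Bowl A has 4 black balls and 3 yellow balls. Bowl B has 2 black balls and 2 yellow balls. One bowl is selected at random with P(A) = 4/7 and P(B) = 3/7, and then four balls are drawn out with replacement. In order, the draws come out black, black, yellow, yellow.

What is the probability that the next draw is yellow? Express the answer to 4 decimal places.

0.4599

Compute the likelihood of the observed sequence for each case: P(data | bowl A) = (4/7)(4/7)(3/7)(3/7) = 0.059975; P(data | bowl B) = (2/4)(2/4)(2/4)(2/4) = 0.0625.
Multiplying each by its prior: 4/7 · 0.059975 = 0.034271, 3/7 · 0.0625 = 0.026786; these sum to 0.061057.
Dividing through by the total gives posterior P(bowl A | data) = 0.5613, P(bowl B | data) = 0.4387.
Averaging over the posterior, P(yellow next | data) = (3/7)(0.5613) + (1/2)(0.4387) = 0.45991.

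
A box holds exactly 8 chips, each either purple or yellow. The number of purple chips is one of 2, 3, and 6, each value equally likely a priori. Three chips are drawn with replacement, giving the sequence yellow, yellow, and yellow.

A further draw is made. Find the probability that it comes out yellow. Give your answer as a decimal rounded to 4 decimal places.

For each hypothesis, P(data | H) works out to: P(data | r = 2) = (6/8)(6/8)(6/8) = 0.42188; P(data | r = 3) = (5/8)(5/8)(5/8) = 0.24414; P(data | r = 6) = (2/8)(2/8)(2/8) = 0.015625.
The prior-weighted likelihoods are 1/3 · 0.42188 = 0.14062, 1/3 · 0.24414 = 0.08138, 1/3 · 0.015625 = 0.0052083; these sum to 0.22721.
Dividing through by the total gives posterior P(r = 2 | data) = 0.61891, P(r = 3 | data) = 0.35817, P(r = 6 | data) = 0.022923.
So P(yellow next | data) = Σ P(yellow next | H) P(H | data) = (3/4)(0.61891) + (5/8)(0.35817) + (1/4)(0.022923) = 0.69377.

0.6938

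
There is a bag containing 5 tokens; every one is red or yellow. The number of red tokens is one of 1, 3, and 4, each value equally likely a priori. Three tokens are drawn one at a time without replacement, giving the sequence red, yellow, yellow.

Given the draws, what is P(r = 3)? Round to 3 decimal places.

0.333

The likelihood of the observed sequence under each hypothesis: P(data | r = 1) = (1/5)(4/4)(3/3) = 1/5; P(data | r = 3) = (3/5)(2/4)(1/3) = 1/10; P(data | r = 4) = (4/5)(1/4)(0/3) = 0.
Weighting by the prior gives 1/3 · 1/5 = 1/15, 1/3 · 1/10 = 1/30, 1/3 · 0 = 0; summing to 1/10.
Therefore the posterior P(r = 3 | data) = (1/30) / (1/10) = 1/3.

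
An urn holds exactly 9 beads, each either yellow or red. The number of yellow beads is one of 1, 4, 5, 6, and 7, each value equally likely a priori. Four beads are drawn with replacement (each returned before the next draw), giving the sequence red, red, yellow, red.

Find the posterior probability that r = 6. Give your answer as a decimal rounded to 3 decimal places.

0.105

For each hypothesis, P(data | H) works out to: P(data | r = 1) = (8/9)(8/9)(1/9)(8/9) = 0.078037; P(data | r = 4) = (5/9)(5/9)(4/9)(5/9) = 0.076208; P(data | r = 5) = (4/9)(4/9)(5/9)(4/9) = 0.048773; P(data | r = 6) = (3/9)(3/9)(6/9)(3/9) = 0.024691; P(data | r = 7) = (2/9)(2/9)(7/9)(2/9) = 0.0085353.
Weighting by the prior gives 1/5 · 0.078037 = 0.015607, 1/5 · 0.076208 = 0.015242, 1/5 · 0.048773 = 0.0097546, 1/5 · 0.024691 = 0.0049383, 1/5 · 0.0085353 = 0.0017071; summing to 0.047249.
Hence P(r = 6 | data) = (0.0049383) / (0.047249) = 0.10452.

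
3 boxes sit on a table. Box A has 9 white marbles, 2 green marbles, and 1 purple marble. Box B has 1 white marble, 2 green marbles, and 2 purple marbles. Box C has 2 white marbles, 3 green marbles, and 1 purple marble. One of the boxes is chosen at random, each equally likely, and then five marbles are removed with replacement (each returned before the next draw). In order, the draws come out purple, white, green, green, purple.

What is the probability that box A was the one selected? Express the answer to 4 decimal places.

0.0191

The likelihood of the observed sequence under each hypothesis: P(data | box A) = (1/12)(9/12)(2/12)(2/12)(1/12) = 0.00014468; P(data | box B) = (2/5)(1/5)(2/5)(2/5)(2/5) = 0.00512; P(data | box C) = (1/6)(2/6)(3/6)(3/6)(1/6) = 0.0023148.
Multiplying each by its prior: 1/3 · 0.00014468 = 4.8225e-05, 1/3 · 0.00512 = 0.0017067, 1/3 · 0.0023148 = 0.0007716; these sum to 0.0025265.
Therefore the posterior P(box A | data) = (4.8225e-05) / (0.0025265) = 0.019088.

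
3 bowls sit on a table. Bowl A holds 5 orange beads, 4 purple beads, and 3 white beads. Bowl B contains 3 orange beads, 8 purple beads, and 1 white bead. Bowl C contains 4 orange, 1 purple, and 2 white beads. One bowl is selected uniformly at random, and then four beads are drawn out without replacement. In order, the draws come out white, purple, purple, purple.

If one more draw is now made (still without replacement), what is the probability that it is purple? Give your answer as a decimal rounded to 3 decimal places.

Compute the likelihood of the observed sequence for each case: P(data | bowl A) = (3/12)(4/11)(3/10)(2/9) = 0.0060606; P(data | bowl B) = (1/12)(8/11)(7/10)(6/9) = 0.028283; P(data | bowl C) = (2/7)(1/6)(0/5) = 0.
Multiplying each by its prior: 1/3 · 0.0060606 = 0.0020202, 1/3 · 0.028283 = 0.0094276, 1/3 · 0 = 0; these sum to 0.011448.
Normalising, the posterior is P(bowl A | data) = 0.17647, P(bowl B | data) = 0.82353, P(bowl C | data) = 0.
Averaging over the posterior, P(purple next | data) = (1/8)(0.17647) + (5/8)(0.82353) = 0.53676.

0.537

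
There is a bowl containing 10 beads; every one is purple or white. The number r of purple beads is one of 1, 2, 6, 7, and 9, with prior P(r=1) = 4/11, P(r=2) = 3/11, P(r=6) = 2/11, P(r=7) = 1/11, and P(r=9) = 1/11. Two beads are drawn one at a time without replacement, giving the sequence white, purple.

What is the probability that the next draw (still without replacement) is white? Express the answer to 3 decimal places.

0.625

Compute the likelihood of the observed sequence for each case: P(data | r = 1) = (9/10)(1/9) = 1/10; P(data | r = 2) = (8/10)(2/9) = 8/45; P(data | r = 6) = (4/10)(6/9) = 4/15; P(data | r = 7) = (3/10)(7/9) = 7/30; P(data | r = 9) = (1/10)(9/9) = 1/10.
The prior-weighted likelihoods are 4/11 · 1/10 = 2/55, 3/11 · 8/45 = 8/165, 2/11 · 4/15 = 8/165, 1/11 · 7/30 = 7/330, 1/11 · 1/10 = 1/110; these sum to 9/55.
Dividing through by the total gives posterior P(r = 1 | data) = 2/9, P(r = 2 | data) = 8/27, P(r = 6 | data) = 8/27, P(r = 7 | data) = 7/54, P(r = 9 | data) = 1/18.
The predictive probability is P(white next | data) = (1)(2/9) + (7/8)(8/27) + (3/8)(8/27) + (1/4)(7/54) + (0)(1/18) = 5/8.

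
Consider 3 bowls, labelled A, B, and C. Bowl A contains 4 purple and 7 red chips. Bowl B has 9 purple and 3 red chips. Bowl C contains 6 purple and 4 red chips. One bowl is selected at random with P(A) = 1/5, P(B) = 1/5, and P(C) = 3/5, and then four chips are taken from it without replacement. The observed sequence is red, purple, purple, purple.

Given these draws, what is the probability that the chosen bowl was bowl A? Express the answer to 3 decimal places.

For each hypothesis, P(data | H) works out to: P(data | bowl A) = (7/11)(4/10)(3/9)(2/8) = 0.021212; P(data | bowl B) = (3/12)(9/11)(8/10)(7/9) = 0.12727; P(data | bowl C) = (4/10)(6/9)(5/8)(4/7) = 0.095238.
The prior-weighted likelihoods are 1/5 · 0.021212 = 0.0042424, 1/5 · 0.12727 = 0.025455, 3/5 · 0.095238 = 0.057143; summing to 0.08684.
So P(bowl A | data) = (0.0042424) / (0.08684) = 0.048853.

0.049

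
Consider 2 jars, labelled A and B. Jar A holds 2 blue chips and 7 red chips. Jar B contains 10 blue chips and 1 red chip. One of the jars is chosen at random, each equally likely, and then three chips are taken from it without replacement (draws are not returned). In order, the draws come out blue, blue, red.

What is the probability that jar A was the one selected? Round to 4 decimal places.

Compute the likelihood of the observed sequence for each case: P(data | jar A) = (2/9)(1/8)(7/7) = 1/36; P(data | jar B) = (10/11)(9/10)(1/9) = 1/11.
The prior-weighted likelihoods are 1/2 · 1/36 = 1/72, 1/2 · 1/11 = 1/22; with total 47/792.
By Bayes' rule, P(jar A | data) = (1/72) / (47/792) = 11/47.

0.2340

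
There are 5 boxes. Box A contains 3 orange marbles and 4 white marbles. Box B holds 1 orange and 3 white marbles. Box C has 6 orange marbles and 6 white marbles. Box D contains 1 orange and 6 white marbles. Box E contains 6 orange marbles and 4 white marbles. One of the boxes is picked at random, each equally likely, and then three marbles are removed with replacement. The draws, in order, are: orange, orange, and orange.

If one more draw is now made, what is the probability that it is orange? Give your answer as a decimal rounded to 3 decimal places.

Compute the likelihood of the observed sequence for each case: P(data | box A) = (3/7)(3/7)(3/7) = 0.078717; P(data | box B) = (1/4)(1/4)(1/4) = 0.015625; P(data | box C) = (6/12)(6/12)(6/12) = 0.125; P(data | box D) = (1/7)(1/7)(1/7) = 0.0029155; P(data | box E) = (6/10)(6/10)(6/10) = 0.216.
The prior-weighted likelihoods are 1/5 · 0.078717 = 0.015743, 1/5 · 0.015625 = 0.003125, 1/5 · 0.125 = 0.025, 1/5 · 0.0029155 = 0.00058309, 1/5 · 0.216 = 0.0432; with total 0.087652.
Normalising, the posterior is P(box A | data) = 0.17961, P(box B | data) = 0.035653, P(box C | data) = 0.28522, P(box D | data) = 0.0066524, P(box E | data) = 0.49286.
The predictive probability is P(orange next | data) = (3/7)(0.17961) + (1/4)(0.035653) + (1/2)(0.28522) + (1/7)(0.0066524) + (3/5)(0.49286) = 0.52517.

0.525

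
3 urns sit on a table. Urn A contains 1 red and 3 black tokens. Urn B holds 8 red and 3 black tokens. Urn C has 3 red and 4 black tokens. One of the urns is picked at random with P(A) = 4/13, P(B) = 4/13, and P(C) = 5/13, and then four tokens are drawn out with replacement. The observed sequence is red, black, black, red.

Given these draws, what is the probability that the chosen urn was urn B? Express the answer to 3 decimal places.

0.263

Under each hypothesis, the probability of the observed sequence is: P(data | urn A) = (1/4)(3/4)(3/4)(1/4) = 0.035156; P(data | urn B) = (8/11)(3/11)(3/11)(8/11) = 0.039342; P(data | urn C) = (3/7)(4/7)(4/7)(3/7) = 0.059975.
The prior-weighted likelihoods are 4/13 · 0.035156 = 0.010817, 4/13 · 0.039342 = 0.012105, 5/13 · 0.059975 = 0.023067; with total 0.04599.
Therefore the posterior P(urn B | data) = (0.012105) / (0.04599) = 0.26321.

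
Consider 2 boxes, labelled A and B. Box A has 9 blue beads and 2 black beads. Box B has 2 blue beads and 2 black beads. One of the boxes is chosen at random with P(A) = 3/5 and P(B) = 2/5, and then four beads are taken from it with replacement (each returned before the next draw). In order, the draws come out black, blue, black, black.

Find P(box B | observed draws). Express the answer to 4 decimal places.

0.8944

Under each hypothesis, the probability of the observed sequence is: P(data | box A) = (2/11)(9/11)(2/11)(2/11) = 0.0049177; P(data | box B) = (2/4)(2/4)(2/4)(2/4) = 0.0625.
The prior-weighted likelihoods are 3/5 · 0.0049177 = 0.0029506, 2/5 · 0.0625 = 0.025; summing to 0.027951.
By Bayes' rule, P(box B | data) = (0.025) / (0.027951) = 0.89443.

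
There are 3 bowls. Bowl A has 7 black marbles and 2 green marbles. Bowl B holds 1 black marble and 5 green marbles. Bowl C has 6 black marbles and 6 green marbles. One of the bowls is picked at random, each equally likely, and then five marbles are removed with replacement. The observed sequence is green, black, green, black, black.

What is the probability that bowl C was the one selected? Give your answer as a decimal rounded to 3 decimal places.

The likelihood of the observed sequence under each hypothesis: P(data | bowl A) = (2/9)(7/9)(2/9)(7/9)(7/9) = 0.023235; P(data | bowl B) = (5/6)(1/6)(5/6)(1/6)(1/6) = 0.003215; P(data | bowl C) = (6/12)(6/12)(6/12)(6/12)(6/12) = 0.03125.
Weighting by the prior gives 1/3 · 0.023235 = 0.007745, 1/3 · 0.003215 = 0.0010717, 1/3 · 0.03125 = 0.010417; these sum to 0.019233.
By Bayes' rule, P(bowl C | data) = (0.010417) / (0.019233) = 0.54159.

0.542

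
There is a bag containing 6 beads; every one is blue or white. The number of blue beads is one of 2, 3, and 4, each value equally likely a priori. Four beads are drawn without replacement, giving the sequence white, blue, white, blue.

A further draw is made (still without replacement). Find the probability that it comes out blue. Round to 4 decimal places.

0.5000

Compute the likelihood of the observed sequence for each case: P(data | r = 2) = (4/6)(2/5)(3/4)(1/3) = 1/15; P(data | r = 3) = (3/6)(3/5)(2/4)(2/3) = 1/10; P(data | r = 4) = (2/6)(4/5)(1/4)(3/3) = 1/15.
The prior-weighted likelihoods are 1/3 · 1/15 = 1/45, 1/3 · 1/10 = 1/30, 1/3 · 1/15 = 1/45; these sum to 7/90.
The posterior is then P(r = 2 | data) = 2/7, P(r = 3 | data) = 3/7, P(r = 4 | data) = 2/7.
So P(blue next | data) = Σ P(blue next | H) P(H | data) = (0)(2/7) + (1/2)(3/7) + (1)(2/7) = 1/2.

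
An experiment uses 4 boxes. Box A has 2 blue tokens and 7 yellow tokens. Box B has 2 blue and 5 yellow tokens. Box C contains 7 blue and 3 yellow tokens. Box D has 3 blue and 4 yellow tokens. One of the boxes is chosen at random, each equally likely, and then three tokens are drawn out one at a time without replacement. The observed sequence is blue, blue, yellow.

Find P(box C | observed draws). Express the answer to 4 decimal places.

0.4799

For each hypothesis, P(data | H) works out to: P(data | box A) = (2/9)(1/8)(7/7) = 0.027778; P(data | box B) = (2/7)(1/6)(5/5) = 0.047619; P(data | box C) = (7/10)(6/9)(3/8) = 0.175; P(data | box D) = (3/7)(2/6)(4/5) = 0.11429.
Weighting by the prior gives 1/4 · 0.027778 = 0.0069444, 1/4 · 0.047619 = 0.011905, 1/4 · 0.175 = 0.04375, 1/4 · 0.11429 = 0.028571; these sum to 0.091171.
So P(box C | data) = (0.04375) / (0.091171) = 0.47987.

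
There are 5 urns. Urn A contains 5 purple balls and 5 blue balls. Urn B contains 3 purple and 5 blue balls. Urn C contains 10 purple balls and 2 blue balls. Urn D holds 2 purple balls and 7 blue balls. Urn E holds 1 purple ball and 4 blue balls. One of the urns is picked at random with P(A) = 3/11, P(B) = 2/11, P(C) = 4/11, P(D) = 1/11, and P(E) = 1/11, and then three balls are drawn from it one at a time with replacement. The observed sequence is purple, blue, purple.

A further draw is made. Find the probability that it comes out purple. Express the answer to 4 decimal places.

For each hypothesis, P(data | H) works out to: P(data | urn A) = (5/10)(5/10)(5/10) = 0.125; P(data | urn B) = (3/8)(5/8)(3/8) = 0.087891; P(data | urn C) = (10/12)(2/12)(10/12) = 0.11574; P(data | urn D) = (2/9)(7/9)(2/9) = 0.038409; P(data | urn E) = (1/5)(4/5)(1/5) = 0.032.
The prior-weighted likelihoods are 3/11 · 0.125 = 0.034091, 2/11 · 0.087891 = 0.01598, 4/11 · 0.11574 = 0.042088, 1/11 · 0.038409 = 0.0034917, 1/11 · 0.032 = 0.0029091; summing to 0.098559.
Normalising, the posterior is P(urn A | data) = 0.34589, P(urn B | data) = 0.16214, P(urn C | data) = 0.42703, P(urn D | data) = 0.035427, P(urn E | data) = 0.029516.
The predictive probability is P(purple next | data) = (1/2)(0.34589) + (3/8)(0.16214) + (5/6)(0.42703) + (2/9)(0.035427) + (1/5)(0.029516) = 0.60338.

0.6034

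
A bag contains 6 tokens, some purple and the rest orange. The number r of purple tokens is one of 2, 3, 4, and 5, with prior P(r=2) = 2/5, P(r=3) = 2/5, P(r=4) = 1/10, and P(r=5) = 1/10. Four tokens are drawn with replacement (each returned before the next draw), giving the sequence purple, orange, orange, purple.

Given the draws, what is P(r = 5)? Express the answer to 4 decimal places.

0.0374

Compute the likelihood of the observed sequence for each case: P(data | r = 2) = (2/6)(4/6)(4/6)(2/6) = 0.049383; P(data | r = 3) = (3/6)(3/6)(3/6)(3/6) = 0.0625; P(data | r = 4) = (4/6)(2/6)(2/6)(4/6) = 0.049383; P(data | r = 5) = (5/6)(1/6)(1/6)(5/6) = 0.01929.
Multiplying each by its prior: 2/5 · 0.049383 = 0.019753, 2/5 · 0.0625 = 0.025, 1/10 · 0.049383 = 0.0049383, 1/10 · 0.01929 = 0.001929; with total 0.05162.
So P(r = 5 | data) = (0.001929) / (0.05162) = 0.037369.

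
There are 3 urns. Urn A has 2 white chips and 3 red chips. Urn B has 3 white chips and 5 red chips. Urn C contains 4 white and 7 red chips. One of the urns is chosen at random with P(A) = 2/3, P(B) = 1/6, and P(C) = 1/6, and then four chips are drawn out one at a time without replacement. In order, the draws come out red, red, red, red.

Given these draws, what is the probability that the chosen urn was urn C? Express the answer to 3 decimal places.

0.598

Compute the likelihood of the observed sequence for each case: P(data | urn A) = (3/5)(2/4)(1/3)(0/2) = 0; P(data | urn B) = (5/8)(4/7)(3/6)(2/5) = 0.071429; P(data | urn C) = (7/11)(6/10)(5/9)(4/8) = 0.10606.
The prior-weighted likelihoods are 2/3 · 0 = 0, 1/6 · 0.071429 = 0.011905, 1/6 · 0.10606 = 0.017677; summing to 0.029582.
Hence P(urn C | data) = (0.017677) / (0.029582) = 0.59756.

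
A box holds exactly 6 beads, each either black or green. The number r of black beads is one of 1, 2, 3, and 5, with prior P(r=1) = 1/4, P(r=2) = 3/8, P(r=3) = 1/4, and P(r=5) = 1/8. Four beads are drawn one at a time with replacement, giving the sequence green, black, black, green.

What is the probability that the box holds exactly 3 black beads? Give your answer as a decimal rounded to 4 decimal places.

Compute the likelihood of the observed sequence for each case: P(data | r = 1) = (5/6)(1/6)(1/6)(5/6) = 0.01929; P(data | r = 2) = (4/6)(2/6)(2/6)(4/6) = 0.049383; P(data | r = 3) = (3/6)(3/6)(3/6)(3/6) = 0.0625; P(data | r = 5) = (1/6)(5/6)(5/6)(1/6) = 0.01929.
Multiplying each by its prior: 1/4 · 0.01929 = 0.0048225, 3/8 · 0.049383 = 0.018519, 1/4 · 0.0625 = 0.015625, 1/8 · 0.01929 = 0.0024113; with total 0.041377.
So P(r = 3 | data) = (0.015625) / (0.041377) = 0.37762.

0.3776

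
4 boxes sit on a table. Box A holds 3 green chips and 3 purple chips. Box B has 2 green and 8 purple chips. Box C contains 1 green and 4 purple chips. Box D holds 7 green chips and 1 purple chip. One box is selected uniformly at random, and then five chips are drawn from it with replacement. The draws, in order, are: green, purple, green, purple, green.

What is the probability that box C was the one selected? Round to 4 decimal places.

0.0985

The likelihood of the observed sequence under each hypothesis: P(data | box A) = (3/6)(3/6)(3/6)(3/6)(3/6) = 0.03125; P(data | box B) = (2/10)(8/10)(2/10)(8/10)(2/10) = 0.00512; P(data | box C) = (1/5)(4/5)(1/5)(4/5)(1/5) = 0.00512; P(data | box D) = (7/8)(1/8)(7/8)(1/8)(7/8) = 0.010468.
Multiplying each by its prior: 1/4 · 0.03125 = 0.0078125, 1/4 · 0.00512 = 0.00128, 1/4 · 0.00512 = 0.00128, 1/4 · 0.010468 = 0.0026169; summing to 0.012989.
By Bayes' rule, P(box C | data) = (0.00128) / (0.012989) = 0.098542.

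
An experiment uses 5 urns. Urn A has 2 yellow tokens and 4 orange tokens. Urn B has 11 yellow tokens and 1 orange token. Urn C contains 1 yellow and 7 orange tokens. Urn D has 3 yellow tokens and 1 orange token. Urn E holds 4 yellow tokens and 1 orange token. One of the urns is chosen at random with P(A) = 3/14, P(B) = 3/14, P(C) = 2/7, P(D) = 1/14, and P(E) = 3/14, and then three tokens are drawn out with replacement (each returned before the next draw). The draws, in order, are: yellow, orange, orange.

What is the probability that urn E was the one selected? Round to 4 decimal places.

0.0970

Under each hypothesis, the probability of the observed sequence is: P(data | urn A) = (2/6)(4/6)(4/6) = 0.14815; P(data | urn B) = (11/12)(1/12)(1/12) = 0.0063657; P(data | urn C) = (1/8)(7/8)(7/8) = 0.095703; P(data | urn D) = (3/4)(1/4)(1/4) = 0.046875; P(data | urn E) = (4/5)(1/5)(1/5) = 0.032.
The prior-weighted likelihoods are 3/14 · 0.14815 = 0.031746, 3/14 · 0.0063657 = 0.0013641, 2/7 · 0.095703 = 0.027344, 1/14 · 0.046875 = 0.0033482, 3/14 · 0.032 = 0.0068571; with total 0.070659.
By Bayes' rule, P(urn E | data) = (0.0068571) / (0.070659) = 0.097045.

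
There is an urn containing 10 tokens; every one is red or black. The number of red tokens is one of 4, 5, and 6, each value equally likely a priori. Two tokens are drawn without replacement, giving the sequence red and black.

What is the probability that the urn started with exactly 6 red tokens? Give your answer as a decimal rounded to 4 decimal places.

The likelihood of the observed sequence under each hypothesis: P(data | r = 4) = (4/10)(6/9) = 4/15; P(data | r = 5) = (5/10)(5/9) = 5/18; P(data | r = 6) = (6/10)(4/9) = 4/15.
Weighting by the prior gives 1/3 · 4/15 = 4/45, 1/3 · 5/18 = 5/54, 1/3 · 4/15 = 4/45; with total 73/270.
By Bayes' rule, P(r = 6 | data) = (4/45) / (73/270) = 24/73.

0.3288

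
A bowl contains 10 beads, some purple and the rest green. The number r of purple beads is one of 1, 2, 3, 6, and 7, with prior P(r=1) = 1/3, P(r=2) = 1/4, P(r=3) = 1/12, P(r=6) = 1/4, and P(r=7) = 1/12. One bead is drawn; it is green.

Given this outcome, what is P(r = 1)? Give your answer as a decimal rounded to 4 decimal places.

0.4390

The likelihood of this draw under each hypothesis: P(data | r = 1) = (9/10) = 9/10; P(data | r = 2) = (8/10) = 4/5; P(data | r = 3) = (7/10) = 7/10; P(data | r = 6) = (4/10) = 2/5; P(data | r = 7) = (3/10) = 3/10.
Multiplying each by its prior: 1/3 · 9/10 = 3/10, 1/4 · 4/5 = 1/5, 1/12 · 7/10 = 7/120, 1/4 · 2/5 = 1/10, 1/12 · 3/10 = 1/40; summing to 41/60.
Hence P(r = 1 | data) = (3/10) / (41/60) = 18/41.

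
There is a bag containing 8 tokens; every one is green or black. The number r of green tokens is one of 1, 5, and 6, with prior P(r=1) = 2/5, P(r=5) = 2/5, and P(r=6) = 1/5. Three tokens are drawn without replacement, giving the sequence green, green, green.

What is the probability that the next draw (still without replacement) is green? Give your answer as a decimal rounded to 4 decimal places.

0.5000

The likelihood of the observed sequence under each hypothesis: P(data | r = 1) = (1/8)(0/7) = 0; P(data | r = 5) = (5/8)(4/7)(3/6) = 5/28; P(data | r = 6) = (6/8)(5/7)(4/6) = 5/14.
The prior-weighted likelihoods are 2/5 · 0 = 0, 2/5 · 5/28 = 1/14, 1/5 · 5/14 = 1/14; these sum to 1/7.
The posterior is then P(r = 1 | data) = 0, P(r = 5 | data) = 1/2, P(r = 6 | data) = 1/2.
So P(green next | data) = Σ P(green next | H) P(H | data) = (2/5)(1/2) + (3/5)(1/2) = 1/2.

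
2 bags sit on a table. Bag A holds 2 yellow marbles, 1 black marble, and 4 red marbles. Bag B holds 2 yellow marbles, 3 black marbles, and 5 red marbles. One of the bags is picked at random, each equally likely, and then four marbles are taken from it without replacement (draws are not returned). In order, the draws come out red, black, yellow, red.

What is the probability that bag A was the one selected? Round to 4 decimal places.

0.5455

For each hypothesis, P(data | H) works out to: P(data | bag A) = (4/7)(1/6)(2/5)(3/4) = 1/35; P(data | bag B) = (5/10)(3/9)(2/8)(4/7) = 1/42.
The prior-weighted likelihoods are 1/2 · 1/35 = 1/70, 1/2 · 1/42 = 1/84; with total 11/420.
Therefore the posterior P(bag A | data) = (1/70) / (11/420) = 6/11.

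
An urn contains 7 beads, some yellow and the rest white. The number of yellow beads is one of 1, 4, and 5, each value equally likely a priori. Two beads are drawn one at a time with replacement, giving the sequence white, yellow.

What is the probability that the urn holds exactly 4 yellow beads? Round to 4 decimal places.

0.4286

Compute the likelihood of the observed sequence for each case: P(data | r = 1) = (6/7)(1/7) = 6/49; P(data | r = 4) = (3/7)(4/7) = 12/49; P(data | r = 5) = (2/7)(5/7) = 10/49.
Multiplying each by its prior: 1/3 · 6/49 = 2/49, 1/3 · 12/49 = 4/49, 1/3 · 10/49 = 10/147; these sum to 4/21.
By Bayes' rule, P(r = 4 | data) = (4/49) / (4/21) = 3/7.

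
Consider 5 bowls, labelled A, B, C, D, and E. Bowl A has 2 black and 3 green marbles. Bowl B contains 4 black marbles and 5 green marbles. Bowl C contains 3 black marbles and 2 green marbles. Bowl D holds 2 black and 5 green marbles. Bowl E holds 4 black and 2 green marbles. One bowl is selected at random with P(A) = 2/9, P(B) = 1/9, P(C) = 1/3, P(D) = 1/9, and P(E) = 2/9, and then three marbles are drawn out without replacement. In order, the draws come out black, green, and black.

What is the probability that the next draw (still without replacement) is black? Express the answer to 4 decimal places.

Under each hypothesis, the probability of the observed sequence is: P(data | bowl A) = (2/5)(3/4)(1/3) = 1/10; P(data | bowl B) = (4/9)(5/8)(3/7) = 5/42; P(data | bowl C) = (3/5)(2/4)(2/3) = 1/5; P(data | bowl D) = (2/7)(5/6)(1/5) = 1/21; P(data | bowl E) = (4/6)(2/5)(3/4) = 1/5.
Multiplying each by its prior: 2/9 · 1/10 = 1/45, 1/9 · 5/42 = 5/378, 1/3 · 1/5 = 1/15, 1/9 · 1/21 = 1/189, 2/9 · 1/5 = 2/45; summing to 41/270.
Dividing through by the total gives posterior P(bowl A | data) = 6/41, P(bowl B | data) = 25/287, P(bowl C | data) = 18/41, P(bowl D | data) = 10/287, P(bowl E | data) = 12/41.
So P(black next | data) = Σ P(black next | H) P(H | data) = (0)(6/41) + (1/3)(25/287) + (1/2)(18/41) + (0)(10/287) + (2/3)(12/41) = 382/861.

0.4437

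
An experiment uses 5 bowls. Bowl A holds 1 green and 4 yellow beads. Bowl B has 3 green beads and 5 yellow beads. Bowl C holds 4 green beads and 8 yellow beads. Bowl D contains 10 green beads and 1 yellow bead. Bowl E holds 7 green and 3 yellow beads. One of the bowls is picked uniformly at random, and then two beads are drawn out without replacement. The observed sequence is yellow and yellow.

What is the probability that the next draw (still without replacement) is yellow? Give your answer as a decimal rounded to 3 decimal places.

0.581

Compute the likelihood of the observed sequence for each case: P(data | bowl A) = (4/5)(3/4) = 3/5; P(data | bowl B) = (5/8)(4/7) = 5/14; P(data | bowl C) = (8/12)(7/11) = 14/33; P(data | bowl D) = (1/11)(0/10) = 0; P(data | bowl E) = (3/10)(2/9) = 1/15.
Multiplying each by its prior: 1/5 · 3/5 = 3/25, 1/5 · 5/14 = 1/14, 1/5 · 14/33 = 14/165, 1/5 · 0 = 0, 1/5 · 1/15 = 1/75; these sum to 223/770.
Dividing through by the total gives posterior P(bowl A | data) = 0.41435, P(bowl B | data) = 0.24664, P(bowl C | data) = 0.29297, P(bowl D | data) = 0, P(bowl E | data) = 0.046039.
The predictive probability is P(yellow next | data) = (2/3)(0.41435) + (1/2)(0.24664) + (3/5)(0.29297) + (1/8)(0.046039) = 0.58109.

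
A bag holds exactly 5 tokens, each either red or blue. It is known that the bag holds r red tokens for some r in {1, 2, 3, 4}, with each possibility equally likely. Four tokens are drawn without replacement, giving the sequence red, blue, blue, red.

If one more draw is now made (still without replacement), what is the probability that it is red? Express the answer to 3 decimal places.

0.500

Compute the likelihood of the observed sequence for each case: P(data | r = 1) = (1/5)(4/4)(3/3)(0/2) = 0; P(data | r = 2) = (2/5)(3/4)(2/3)(1/2) = 1/10; P(data | r = 3) = (3/5)(2/4)(1/3)(2/2) = 1/10; P(data | r = 4) = (4/5)(1/4)(0/3) = 0.
The prior-weighted likelihoods are 1/4 · 0 = 0, 1/4 · 1/10 = 1/40, 1/4 · 1/10 = 1/40, 1/4 · 0 = 0; summing to 1/20.
Dividing through by the total gives posterior P(r = 1 | data) = 0, P(r = 2 | data) = 1/2, P(r = 3 | data) = 1/2, P(r = 4 | data) = 0.
Averaging over the posterior, P(red next | data) = (0)(1/2) + (1)(1/2) = 1/2.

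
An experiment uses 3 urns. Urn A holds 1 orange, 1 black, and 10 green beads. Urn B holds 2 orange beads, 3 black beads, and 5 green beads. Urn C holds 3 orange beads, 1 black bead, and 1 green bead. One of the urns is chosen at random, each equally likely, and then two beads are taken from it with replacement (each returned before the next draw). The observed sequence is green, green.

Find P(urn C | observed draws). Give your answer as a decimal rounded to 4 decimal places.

Under each hypothesis, the probability of the observed sequence is: P(data | urn A) = (10/12)(10/12) = 0.69444; P(data | urn B) = (5/10)(5/10) = 0.25; P(data | urn C) = (1/5)(1/5) = 0.04.
The prior-weighted likelihoods are 1/3 · 0.69444 = 0.23148, 1/3 · 0.25 = 0.083333, 1/3 · 0.04 = 0.013333; summing to 0.32815.
So P(urn C | data) = (0.013333) / (0.32815) = 0.040632.

0.0406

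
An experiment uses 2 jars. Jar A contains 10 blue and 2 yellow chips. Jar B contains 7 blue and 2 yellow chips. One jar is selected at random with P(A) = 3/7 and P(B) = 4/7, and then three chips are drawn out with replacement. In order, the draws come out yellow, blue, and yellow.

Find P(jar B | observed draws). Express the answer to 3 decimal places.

Compute the likelihood of the observed sequence for each case: P(data | jar A) = (2/12)(10/12)(2/12) = 0.023148; P(data | jar B) = (2/9)(7/9)(2/9) = 0.038409.
The prior-weighted likelihoods are 3/7 · 0.023148 = 0.0099206, 4/7 · 0.038409 = 0.021948; summing to 0.031869.
So P(jar B | data) = (0.021948) / (0.031869) = 0.6887.

0.689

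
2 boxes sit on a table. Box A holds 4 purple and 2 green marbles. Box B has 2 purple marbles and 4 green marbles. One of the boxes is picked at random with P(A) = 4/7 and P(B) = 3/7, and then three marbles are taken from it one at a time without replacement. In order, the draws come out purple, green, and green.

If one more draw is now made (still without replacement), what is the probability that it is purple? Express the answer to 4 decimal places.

Under each hypothesis, the probability of the observed sequence is: P(data | box A) = (4/6)(2/5)(1/4) = 1/15; P(data | box B) = (2/6)(4/5)(3/4) = 1/5.
Weighting by the prior gives 4/7 · 1/15 = 4/105, 3/7 · 1/5 = 3/35; summing to 13/105.
The posterior is then P(box A | data) = 4/13, P(box B | data) = 9/13.
Averaging over the posterior, P(purple next | data) = (1)(4/13) + (1/3)(9/13) = 7/13.

0.5385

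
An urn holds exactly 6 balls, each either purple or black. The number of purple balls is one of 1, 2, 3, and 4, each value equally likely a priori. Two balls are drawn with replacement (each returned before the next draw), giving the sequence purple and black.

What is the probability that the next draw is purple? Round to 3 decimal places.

0.444

Under each hypothesis, the probability of the observed sequence is: P(data | r = 1) = (1/6)(5/6) = 5/36; P(data | r = 2) = (2/6)(4/6) = 2/9; P(data | r = 3) = (3/6)(3/6) = 1/4; P(data | r = 4) = (4/6)(2/6) = 2/9.
Weighting by the prior gives 1/4 · 5/36 = 5/144, 1/4 · 2/9 = 1/18, 1/4 · 1/4 = 1/16, 1/4 · 2/9 = 1/18; these sum to 5/24.
The posterior is then P(r = 1 | data) = 1/6, P(r = 2 | data) = 4/15, P(r = 3 | data) = 3/10, P(r = 4 | data) = 4/15.
So P(purple next | data) = Σ P(purple next | H) P(H | data) = (1/6)(1/6) + (1/3)(4/15) + (1/2)(3/10) + (2/3)(4/15) = 4/9.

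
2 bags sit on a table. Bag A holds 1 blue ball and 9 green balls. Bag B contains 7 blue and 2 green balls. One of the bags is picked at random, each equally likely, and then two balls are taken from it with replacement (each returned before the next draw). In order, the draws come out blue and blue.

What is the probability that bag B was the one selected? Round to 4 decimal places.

0.9837

Under each hypothesis, the probability of the observed sequence is: P(data | bag A) = (1/10)(1/10) = 0.01; P(data | bag B) = (7/9)(7/9) = 0.60494.
The prior-weighted likelihoods are 1/2 · 0.01 = 0.005, 1/2 · 0.60494 = 0.30247; summing to 0.30747.
So P(bag B | data) = (0.30247) / (0.30747) = 0.98374.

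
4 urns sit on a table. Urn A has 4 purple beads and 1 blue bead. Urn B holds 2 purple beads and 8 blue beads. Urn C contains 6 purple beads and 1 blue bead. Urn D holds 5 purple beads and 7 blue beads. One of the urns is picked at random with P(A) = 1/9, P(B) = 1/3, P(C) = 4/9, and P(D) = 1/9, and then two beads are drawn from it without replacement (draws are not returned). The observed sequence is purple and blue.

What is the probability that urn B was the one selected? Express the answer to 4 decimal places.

Compute the likelihood of the observed sequence for each case: P(data | urn A) = (4/5)(1/4) = 0.2; P(data | urn B) = (2/10)(8/9) = 0.17778; P(data | urn C) = (6/7)(1/6) = 0.14286; P(data | urn D) = (5/12)(7/11) = 0.26515.
Multiplying each by its prior: 1/9 · 0.2 = 0.022222, 1/3 · 0.17778 = 0.059259, 4/9 · 0.14286 = 0.063492, 1/9 · 0.26515 = 0.029461; with total 0.17443.
By Bayes' rule, P(urn B | data) = (0.059259) / (0.17443) = 0.33972.

0.3397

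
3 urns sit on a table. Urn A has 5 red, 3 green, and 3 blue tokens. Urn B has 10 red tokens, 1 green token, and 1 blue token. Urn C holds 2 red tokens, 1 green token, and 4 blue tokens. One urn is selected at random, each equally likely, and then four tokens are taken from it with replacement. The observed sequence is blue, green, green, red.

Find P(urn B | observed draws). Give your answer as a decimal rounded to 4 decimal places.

Under each hypothesis, the probability of the observed sequence is: P(data | urn A) = (3/11)(3/11)(3/11)(5/11) = 0.0092207; P(data | urn B) = (1/12)(1/12)(1/12)(10/12) = 0.00048225; P(data | urn C) = (4/7)(1/7)(1/7)(2/7) = 0.0033319.
Weighting by the prior gives 1/3 · 0.0092207 = 0.0030736, 1/3 · 0.00048225 = 0.00016075, 1/3 · 0.0033319 = 0.0011106; summing to 0.004345.
So P(urn B | data) = (0.00016075) / (0.004345) = 0.036997.

0.0370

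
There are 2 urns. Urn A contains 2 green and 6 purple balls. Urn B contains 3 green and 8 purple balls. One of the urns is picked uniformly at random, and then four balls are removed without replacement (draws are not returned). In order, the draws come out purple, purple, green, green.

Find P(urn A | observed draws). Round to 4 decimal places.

0.4571

Under each hypothesis, the probability of the observed sequence is: P(data | urn A) = (6/8)(5/7)(2/6)(1/5) = 0.035714; P(data | urn B) = (8/11)(7/10)(3/9)(2/8) = 0.042424.
Weighting by the prior gives 1/2 · 0.035714 = 0.017857, 1/2 · 0.042424 = 0.021212; summing to 0.039069.
By Bayes' rule, P(urn A | data) = (0.017857) / (0.039069) = 0.45706.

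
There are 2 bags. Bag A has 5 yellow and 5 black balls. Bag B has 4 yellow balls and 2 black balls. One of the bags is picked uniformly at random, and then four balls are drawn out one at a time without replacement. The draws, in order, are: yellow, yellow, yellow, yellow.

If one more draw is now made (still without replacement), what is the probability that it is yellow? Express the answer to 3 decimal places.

0.044

For each hypothesis, P(data | H) works out to: P(data | bag A) = (5/10)(4/9)(3/8)(2/7) = 1/42; P(data | bag B) = (4/6)(3/5)(2/4)(1/3) = 1/15.
The prior-weighted likelihoods are 1/2 · 1/42 = 1/84, 1/2 · 1/15 = 1/30; with total 19/420.
The posterior is then P(bag A | data) = 5/19, P(bag B | data) = 14/19.
So P(yellow next | data) = Σ P(yellow next | H) P(H | data) = (1/6)(5/19) + (0)(14/19) = 5/114.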